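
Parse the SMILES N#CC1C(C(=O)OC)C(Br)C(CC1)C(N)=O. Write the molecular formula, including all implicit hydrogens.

Walk through each heavy atom and fill implicit hydrogens from standard valence (C 4, N 3, O 2, S 2, halogen 1):
  atom 1: N, bond orders sum to 3 (valence 3) → 0 H
  atom 2: C, bond orders sum to 4 (valence 4) → 0 H
  atom 3: C, bond orders sum to 3 (valence 4) → 1 H
  atom 4: C, bond orders sum to 3 (valence 4) → 1 H
  atom 5: C, bond orders sum to 4 (valence 4) → 0 H
  atom 6: O, bond orders sum to 2 (valence 2) → 0 H
  atom 7: O, bond orders sum to 2 (valence 2) → 0 H
  atom 8: C, bond orders sum to 1 (valence 4) → 3 H
  atom 9: C, bond orders sum to 3 (valence 4) → 1 H
  atom 10: Br (halogen, monovalent) → 0 H
  atom 11: C, bond orders sum to 3 (valence 4) → 1 H
  atom 12: C, bond orders sum to 2 (valence 4) → 2 H
  atom 13: C, bond orders sum to 2 (valence 4) → 2 H
  atom 14: C, bond orders sum to 4 (valence 4) → 0 H
  atom 15: N, bond orders sum to 1 (valence 3) → 2 H
  atom 16: O, bond orders sum to 2 (valence 2) → 0 H
Totals → C:10, H:13, Br:1, N:2, O:3.
In Hill order: C10H13BrN2O3.

C10H13BrN2O3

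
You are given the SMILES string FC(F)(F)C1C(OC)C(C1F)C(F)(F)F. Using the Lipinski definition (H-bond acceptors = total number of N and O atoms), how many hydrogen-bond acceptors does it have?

N atoms: 0; O atoms: 1.
Lipinski HBA = 0 + 1 = 1.

1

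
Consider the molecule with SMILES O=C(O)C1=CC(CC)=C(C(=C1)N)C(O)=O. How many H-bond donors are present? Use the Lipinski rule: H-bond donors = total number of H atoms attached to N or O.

4

Donors: find every N or O and count the H atoms it carries.
  atom 1 (O): bond orders sum to 2 → 0 H
  atom 3 (O): bond orders sum to 1 → 1 H
  atom 12 (N): bond orders sum to 1 → 2 H
  atom 14 (O): bond orders sum to 1 → 1 H
  atom 15 (O): bond orders sum to 2 → 0 H
Lipinski HBD = 4.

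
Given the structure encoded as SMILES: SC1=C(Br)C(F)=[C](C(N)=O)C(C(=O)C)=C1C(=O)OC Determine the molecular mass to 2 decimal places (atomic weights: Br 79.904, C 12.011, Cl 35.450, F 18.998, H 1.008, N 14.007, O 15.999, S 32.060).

350.16 g/mol

First, the molecular formula is C11H9BrFNO4S (counting implicit H from valence).
  Br: 1 × 79.904 = 79.904
  C: 11 × 12.011 = 132.121
  F: 1 × 18.998 = 18.998
  H: 9 × 1.008 = 9.072
  N: 1 × 14.007 = 14.007
  O: 4 × 15.999 = 63.996
  S: 1 × 32.060 = 32.060
Sum: 1×79.904 + 11×12.011 + 1×18.998 + 9×1.008 + 1×14.007 + 4×15.999 + 1×32.060 = 350.158 → 350.16 g/mol.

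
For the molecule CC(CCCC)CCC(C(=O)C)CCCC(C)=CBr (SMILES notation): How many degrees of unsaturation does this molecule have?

Degree of unsaturation = (number of rings) + (number of π bonds).
Ring closures in the SMILES: 0.
π bonds: 2 double bonds (each 1 DoU) → 2 DoU from unsaturation.
Total DoU = 0 + 2 = 2.

2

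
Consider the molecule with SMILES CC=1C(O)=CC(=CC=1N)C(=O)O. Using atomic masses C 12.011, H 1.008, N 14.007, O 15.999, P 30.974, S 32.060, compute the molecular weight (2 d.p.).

First, the molecular formula is C8H9NO3 (counting implicit H from valence).
  C: 8 × 12.011 = 96.088
  H: 9 × 1.008 = 9.072
  N: 1 × 14.007 = 14.007
  O: 3 × 15.999 = 47.997
Sum: 8×12.011 + 9×1.008 + 1×14.007 + 3×15.999 = 167.164 → 167.16 g/mol.

167.16 g/mol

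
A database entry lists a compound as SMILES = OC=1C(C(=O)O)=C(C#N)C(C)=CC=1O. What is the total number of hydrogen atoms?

7

Walk through each heavy atom and fill implicit hydrogens from standard valence (C 4, N 3, O 2, S 2, halogen 1):
  atom 1: O, bond orders sum to 1 (valence 2) → 1 H
  atom 2: C, bond orders sum to 4 (valence 4) → 0 H
  atom 3: C, bond orders sum to 4 (valence 4) → 0 H
  atom 4: C, bond orders sum to 4 (valence 4) → 0 H
  atom 5: O, bond orders sum to 2 (valence 2) → 0 H
  atom 6: O, bond orders sum to 1 (valence 2) → 1 H
  atom 7: C, bond orders sum to 4 (valence 4) → 0 H
  atom 8: C, bond orders sum to 4 (valence 4) → 0 H
  atom 9: N, bond orders sum to 3 (valence 3) → 0 H
  atom 10: C, bond orders sum to 4 (valence 4) → 0 H
  atom 11: C, bond orders sum to 1 (valence 4) → 3 H
  atom 12: C, bond orders sum to 3 (valence 4) → 1 H
  atom 13: C, bond orders sum to 4 (valence 4) → 0 H
  atom 14: O, bond orders sum to 1 (valence 2) → 1 H
Total hydrogens: 7.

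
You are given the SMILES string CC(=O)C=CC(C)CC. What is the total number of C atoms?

Count every carbon token in the SMILES (each C, including those in ring-closure positions and inside branches).
Carbon count: 8.

8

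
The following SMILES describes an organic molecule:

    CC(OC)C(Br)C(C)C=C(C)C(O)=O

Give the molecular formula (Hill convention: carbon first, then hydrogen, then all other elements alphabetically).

C10H17BrO3

Walk through each heavy atom and fill implicit hydrogens from standard valence (C 4, N 3, O 2, S 2, halogen 1):
  atom 1: C, bond orders sum to 1 (valence 4) → 3 H
  atom 2: C, bond orders sum to 3 (valence 4) → 1 H
  atom 3: O, bond orders sum to 2 (valence 2) → 0 H
  atom 4: C, bond orders sum to 1 (valence 4) → 3 H
  atom 5: C, bond orders sum to 3 (valence 4) → 1 H
  atom 6: Br (halogen, monovalent) → 0 H
  atom 7: C, bond orders sum to 3 (valence 4) → 1 H
  atom 8: C, bond orders sum to 1 (valence 4) → 3 H
  atom 9: C, bond orders sum to 3 (valence 4) → 1 H
  atom 10: C, bond orders sum to 4 (valence 4) → 0 H
  atom 11: C, bond orders sum to 1 (valence 4) → 3 H
  atom 12: C, bond orders sum to 4 (valence 4) → 0 H
  atom 13: O, bond orders sum to 1 (valence 2) → 1 H
  atom 14: O, bond orders sum to 2 (valence 2) → 0 H
Totals → C:10, H:17, Br:1, O:3.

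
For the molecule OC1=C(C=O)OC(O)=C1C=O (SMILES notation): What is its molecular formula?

C6H4O5

Walk through each heavy atom and fill implicit hydrogens from standard valence (C 4, N 3, O 2, S 2, halogen 1):
  atom 1: O, bond orders sum to 1 (valence 2) → 1 H
  atom 2: C, bond orders sum to 4 (valence 4) → 0 H
  atom 3: C, bond orders sum to 4 (valence 4) → 0 H
  atom 4: C, bond orders sum to 3 (valence 4) → 1 H
  atom 5: O, bond orders sum to 2 (valence 2) → 0 H
  atom 6: O, bond orders sum to 2 (valence 2) → 0 H
  atom 7: C, bond orders sum to 4 (valence 4) → 0 H
  atom 8: O, bond orders sum to 1 (valence 2) → 1 H
  atom 9: C, bond orders sum to 4 (valence 4) → 0 H
  atom 10: C, bond orders sum to 3 (valence 4) → 1 H
  atom 11: O, bond orders sum to 2 (valence 2) → 0 H
Totals → C:6, H:4, O:5.
In Hill order: C6H4O5.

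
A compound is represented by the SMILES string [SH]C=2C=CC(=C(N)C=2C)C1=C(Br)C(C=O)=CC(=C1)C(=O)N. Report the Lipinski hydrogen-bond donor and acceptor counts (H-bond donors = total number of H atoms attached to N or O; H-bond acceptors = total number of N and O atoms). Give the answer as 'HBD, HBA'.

Donors: find every N or O and count the H atoms it carries.
  atom 7 (N): bond orders sum to 1 → 2 H
  atom 15 (O): bond orders sum to 2 → 0 H
  atom 20 (O): bond orders sum to 2 → 0 H
  atom 21 (N): bond orders sum to 1 → 2 H
Lipinski HBD = 4.
Acceptors: N atoms = 2, O atoms = 2 → HBA = 4.

4, 4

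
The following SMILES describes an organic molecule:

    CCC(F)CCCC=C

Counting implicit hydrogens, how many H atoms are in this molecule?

Walk through each heavy atom and fill implicit hydrogens from standard valence (C 4, N 3, O 2, S 2, halogen 1):
  atom 1: C, bond orders sum to 1 (valence 4) → 3 H
  atom 2: C, bond orders sum to 2 (valence 4) → 2 H
  atom 3: C, bond orders sum to 3 (valence 4) → 1 H
  atom 4: F (halogen, monovalent) → 0 H
  atom 5: C, bond orders sum to 2 (valence 4) → 2 H
  atom 6: C, bond orders sum to 2 (valence 4) → 2 H
  atom 7: C, bond orders sum to 2 (valence 4) → 2 H
  atom 8: C, bond orders sum to 3 (valence 4) → 1 H
  atom 9: C, bond orders sum to 2 (valence 4) → 2 H
Total hydrogens: 15.

15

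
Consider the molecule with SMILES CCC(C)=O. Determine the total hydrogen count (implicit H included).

8

Walk through each heavy atom and fill implicit hydrogens from standard valence (C 4, N 3, O 2, S 2, halogen 1):
  atom 1: C, bond orders sum to 1 (valence 4) → 3 H
  atom 2: C, bond orders sum to 2 (valence 4) → 2 H
  atom 3: C, bond orders sum to 4 (valence 4) → 0 H
  atom 4: C, bond orders sum to 1 (valence 4) → 3 H
  atom 5: O, bond orders sum to 2 (valence 2) → 0 H
Total hydrogens: 8.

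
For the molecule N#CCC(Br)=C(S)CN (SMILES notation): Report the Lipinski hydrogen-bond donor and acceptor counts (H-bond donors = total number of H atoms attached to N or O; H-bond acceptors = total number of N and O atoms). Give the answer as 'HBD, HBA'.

Donors: find every N or O and count the H atoms it carries.
  atom 1 (N): bond orders sum to 3 → 0 H
  atom 9 (N): bond orders sum to 1 → 2 H
Lipinski HBD = 2.
Acceptors: N atoms = 2, O atoms = 0 → HBA = 2.

2, 2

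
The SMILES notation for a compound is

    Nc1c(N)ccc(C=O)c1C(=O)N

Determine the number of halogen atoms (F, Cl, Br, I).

Scan the SMILES for the halogen motif — none present.
Groups that are present: 1 aldehyde, 1 amide, 2 primary amine.

0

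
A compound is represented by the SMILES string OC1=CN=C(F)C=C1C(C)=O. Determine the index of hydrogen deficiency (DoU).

Degree of unsaturation = (number of rings) + (number of π bonds).
Ring closures in the SMILES: 1.
π bonds: 4 double bonds (each 1 DoU) → 4 DoU from unsaturation.
Total DoU = 1 + 4 = 5.

5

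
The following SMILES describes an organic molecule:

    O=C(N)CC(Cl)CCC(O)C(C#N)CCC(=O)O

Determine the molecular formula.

Walk through each heavy atom and fill implicit hydrogens from standard valence (C 4, N 3, O 2, S 2, halogen 1):
  atom 1: O, bond orders sum to 2 (valence 2) → 0 H
  atom 2: C, bond orders sum to 4 (valence 4) → 0 H
  atom 3: N, bond orders sum to 1 (valence 3) → 2 H
  atom 4: C, bond orders sum to 2 (valence 4) → 2 H
  atom 5: C, bond orders sum to 3 (valence 4) → 1 H
  atom 6: Cl (halogen, monovalent) → 0 H
  atom 7: C, bond orders sum to 2 (valence 4) → 2 H
  atom 8: C, bond orders sum to 2 (valence 4) → 2 H
  atom 9: C, bond orders sum to 3 (valence 4) → 1 H
  atom 10: O, bond orders sum to 1 (valence 2) → 1 H
  atom 11: C, bond orders sum to 3 (valence 4) → 1 H
  atom 12: C, bond orders sum to 4 (valence 4) → 0 H
  atom 13: N, bond orders sum to 3 (valence 3) → 0 H
  atom 14: C, bond orders sum to 2 (valence 4) → 2 H
  atom 15: C, bond orders sum to 2 (valence 4) → 2 H
  atom 16: C, bond orders sum to 4 (valence 4) → 0 H
  atom 17: O, bond orders sum to 2 (valence 2) → 0 H
  atom 18: O, bond orders sum to 1 (valence 2) → 1 H
Totals → C:11, H:17, Cl:1, N:2, O:4.

C11H17ClN2O4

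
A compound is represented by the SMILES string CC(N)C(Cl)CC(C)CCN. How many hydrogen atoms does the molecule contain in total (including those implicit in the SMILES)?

Walk through each heavy atom and fill implicit hydrogens from standard valence (C 4, N 3, O 2, S 2, halogen 1):
  atom 1: C, bond orders sum to 1 (valence 4) → 3 H
  atom 2: C, bond orders sum to 3 (valence 4) → 1 H
  atom 3: N, bond orders sum to 1 (valence 3) → 2 H
  atom 4: C, bond orders sum to 3 (valence 4) → 1 H
  atom 5: Cl (halogen, monovalent) → 0 H
  atom 6: C, bond orders sum to 2 (valence 4) → 2 H
  atom 7: C, bond orders sum to 3 (valence 4) → 1 H
  atom 8: C, bond orders sum to 1 (valence 4) → 3 H
  atom 9: C, bond orders sum to 2 (valence 4) → 2 H
  atom 10: C, bond orders sum to 2 (valence 4) → 2 H
  atom 11: N, bond orders sum to 1 (valence 3) → 2 H
Total hydrogens: 19.

19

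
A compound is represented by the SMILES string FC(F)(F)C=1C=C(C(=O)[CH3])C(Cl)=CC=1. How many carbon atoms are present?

Count every carbon token in the SMILES (each C, including those in ring-closure positions and inside branches).
Carbon count: 9.

9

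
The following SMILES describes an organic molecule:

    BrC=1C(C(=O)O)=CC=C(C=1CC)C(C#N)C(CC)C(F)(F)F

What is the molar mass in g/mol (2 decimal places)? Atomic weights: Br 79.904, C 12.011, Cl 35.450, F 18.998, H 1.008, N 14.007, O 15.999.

First, the molecular formula is C15H15BrF3NO2 (counting implicit H from valence).
  Br: 1 × 79.904 = 79.904
  C: 15 × 12.011 = 180.165
  F: 3 × 18.998 = 56.994
  H: 15 × 1.008 = 15.120
  N: 1 × 14.007 = 14.007
  O: 2 × 15.999 = 31.998
Sum: 1×79.904 + 15×12.011 + 3×18.998 + 15×1.008 + 1×14.007 + 2×15.999 = 378.188 → 378.19 g/mol.

378.19 g/mol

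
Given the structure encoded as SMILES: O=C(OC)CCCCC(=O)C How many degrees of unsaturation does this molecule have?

Molecular formula: C8H14O3.
DoU = (2C + 2 + N − H − X) / 2, where X is the halogen count and O/S are ignored.
    = (2·8 + 2 + 0 − 14 − 0) / 2 = 4 / 2 = 2.

2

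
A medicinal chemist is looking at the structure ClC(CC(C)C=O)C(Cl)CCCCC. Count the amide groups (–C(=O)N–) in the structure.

0

Scan the SMILES for the amide motif — none present.
Groups that are present: 1 aldehyde.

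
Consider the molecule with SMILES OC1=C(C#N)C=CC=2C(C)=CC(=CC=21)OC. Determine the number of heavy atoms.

16

Every atom symbol written in the SMILES (organic subset) is one heavy atom; implicit H are not written.
Heavy atoms by element → C:13, N:1, O:2.
Total: 16.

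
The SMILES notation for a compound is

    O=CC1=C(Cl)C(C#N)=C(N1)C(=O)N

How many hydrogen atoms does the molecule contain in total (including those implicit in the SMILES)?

Walk through each heavy atom and fill implicit hydrogens from standard valence (C 4, N 3, O 2, S 2, halogen 1):
  atom 1: O, bond orders sum to 2 (valence 2) → 0 H
  atom 2: C, bond orders sum to 3 (valence 4) → 1 H
  atom 3: C, bond orders sum to 4 (valence 4) → 0 H
  atom 4: C, bond orders sum to 4 (valence 4) → 0 H
  atom 5: Cl (halogen, monovalent) → 0 H
  atom 6: C, bond orders sum to 4 (valence 4) → 0 H
  atom 7: C, bond orders sum to 4 (valence 4) → 0 H
  atom 8: N, bond orders sum to 3 (valence 3) → 0 H
  atom 9: C, bond orders sum to 4 (valence 4) → 0 H
  atom 10: N, bond orders sum to 2 (valence 3) → 1 H
  atom 11: C, bond orders sum to 4 (valence 4) → 0 H
  atom 12: O, bond orders sum to 2 (valence 2) → 0 H
  atom 13: N, bond orders sum to 1 (valence 3) → 2 H
Total hydrogens: 4.

4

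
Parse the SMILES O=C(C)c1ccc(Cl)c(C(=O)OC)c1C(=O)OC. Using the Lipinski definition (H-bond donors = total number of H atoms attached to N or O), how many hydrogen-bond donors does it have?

Donors: find every N or O and count the H atoms it carries.
  atom 1 (O): bond orders sum to 2 → 0 H
  atom 11 (O): bond orders sum to 2 → 0 H
  atom 12 (O): bond orders sum to 2 → 0 H
  atom 16 (O): bond orders sum to 2 → 0 H
  atom 17 (O): bond orders sum to 2 → 0 H
Lipinski HBD = 0.

0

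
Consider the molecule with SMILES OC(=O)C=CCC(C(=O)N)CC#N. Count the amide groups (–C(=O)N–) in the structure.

The amide motif appears at heavy-atom position 8 in the SMILES.
Other groups present: 1 alkene, 1 carboxylic acid, 1 nitrile.
Amide count: 1.

1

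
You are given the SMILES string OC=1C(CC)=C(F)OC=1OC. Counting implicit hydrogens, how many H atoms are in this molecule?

9

Walk through each heavy atom and fill implicit hydrogens from standard valence (C 4, N 3, O 2, S 2, halogen 1):
  atom 1: O, bond orders sum to 1 (valence 2) → 1 H
  atom 2: C, bond orders sum to 4 (valence 4) → 0 H
  atom 3: C, bond orders sum to 4 (valence 4) → 0 H
  atom 4: C, bond orders sum to 2 (valence 4) → 2 H
  atom 5: C, bond orders sum to 1 (valence 4) → 3 H
  atom 6: C, bond orders sum to 4 (valence 4) → 0 H
  atom 7: F (halogen, monovalent) → 0 H
  atom 8: O, bond orders sum to 2 (valence 2) → 0 H
  atom 9: C, bond orders sum to 4 (valence 4) → 0 H
  atom 10: O, bond orders sum to 2 (valence 2) → 0 H
  atom 11: C, bond orders sum to 1 (valence 4) → 3 H
Total hydrogens: 9.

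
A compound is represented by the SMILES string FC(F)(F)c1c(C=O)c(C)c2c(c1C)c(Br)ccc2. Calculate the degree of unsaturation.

Molecular formula: C14H10BrF3O.
DoU = (2C + 2 + N − H − X) / 2, where X is the halogen count and O/S are ignored.
    = (2·14 + 2 + 0 − 10 − 4) / 2 = 16 / 2 = 8.

8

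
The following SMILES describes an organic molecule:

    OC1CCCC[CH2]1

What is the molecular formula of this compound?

Walk through each heavy atom and fill implicit hydrogens from standard valence (C 4, N 3, O 2, S 2, halogen 1):
  atom 1: O, bond orders sum to 1 (valence 2) → 1 H
  atom 2: C, bond orders sum to 3 (valence 4) → 1 H
  atom 3: C, bond orders sum to 2 (valence 4) → 2 H
  atom 4: C, bond orders sum to 2 (valence 4) → 2 H
  atom 5: C, bond orders sum to 2 (valence 4) → 2 H
  atom 6: C, bond orders sum to 2 (valence 4) → 2 H
  atom 7: C with explicit H count 2
Totals → C:6, H:12, O:1.

C6H12O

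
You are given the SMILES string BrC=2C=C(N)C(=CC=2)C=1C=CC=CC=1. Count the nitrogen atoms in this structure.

1

Scan the SMILES for N atoms (remember two-letter symbols like Cl and Br are single atoms).
Nitrogen count: 1.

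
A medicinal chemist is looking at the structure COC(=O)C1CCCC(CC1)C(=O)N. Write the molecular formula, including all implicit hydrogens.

C10H17NO3

Walk through each heavy atom and fill implicit hydrogens from standard valence (C 4, N 3, O 2, S 2, halogen 1):
  atom 1: C, bond orders sum to 1 (valence 4) → 3 H
  atom 2: O, bond orders sum to 2 (valence 2) → 0 H
  atom 3: C, bond orders sum to 4 (valence 4) → 0 H
  atom 4: O, bond orders sum to 2 (valence 2) → 0 H
  atom 5: C, bond orders sum to 3 (valence 4) → 1 H
  atom 6: C, bond orders sum to 2 (valence 4) → 2 H
  atom 7: C, bond orders sum to 2 (valence 4) → 2 H
  atom 8: C, bond orders sum to 2 (valence 4) → 2 H
  atom 9: C, bond orders sum to 3 (valence 4) → 1 H
  atom 10: C, bond orders sum to 2 (valence 4) → 2 H
  atom 11: C, bond orders sum to 2 (valence 4) → 2 H
  atom 12: C, bond orders sum to 4 (valence 4) → 0 H
  atom 13: O, bond orders sum to 2 (valence 2) → 0 H
  atom 14: N, bond orders sum to 1 (valence 3) → 2 H
Totals → C:10, H:17, N:1, O:3.
In Hill order: C10H17NO3.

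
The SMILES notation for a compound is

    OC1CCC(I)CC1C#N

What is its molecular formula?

C7H10INO

Walk through each heavy atom and fill implicit hydrogens from standard valence (C 4, N 3, O 2, S 2, halogen 1):
  atom 1: O, bond orders sum to 1 (valence 2) → 1 H
  atom 2: C, bond orders sum to 3 (valence 4) → 1 H
  atom 3: C, bond orders sum to 2 (valence 4) → 2 H
  atom 4: C, bond orders sum to 2 (valence 4) → 2 H
  atom 5: C, bond orders sum to 3 (valence 4) → 1 H
  atom 6: I (halogen, monovalent) → 0 H
  atom 7: C, bond orders sum to 2 (valence 4) → 2 H
  atom 8: C, bond orders sum to 3 (valence 4) → 1 H
  atom 9: C, bond orders sum to 4 (valence 4) → 0 H
  atom 10: N, bond orders sum to 3 (valence 3) → 0 H
Totals → C:7, H:10, I:1, N:1, O:1.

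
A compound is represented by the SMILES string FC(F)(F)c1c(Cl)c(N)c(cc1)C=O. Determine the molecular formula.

C8H5ClF3NO

Walk through each heavy atom and fill implicit hydrogens from standard valence (C 4, N 3, O 2, S 2, halogen 1); for lowercase aromatic atoms, an aromatic c carries 1 H when it has two neighbours and 0 H with three, and aromatic n carries 0 H:
  atom 1: F (halogen, monovalent) → 0 H
  atom 2: C, bond orders sum to 4 (valence 4) → 0 H
  atom 3: F (halogen, monovalent) → 0 H
  atom 4: F (halogen, monovalent) → 0 H
  atom 5: aromatic c, 3 neighbours → 0 H
  atom 6: aromatic c, 3 neighbours → 0 H
  atom 7: Cl (halogen, monovalent) → 0 H
  atom 8: aromatic c, 3 neighbours → 0 H
  atom 9: N, bond orders sum to 1 (valence 3) → 2 H
  atom 10: aromatic c, 3 neighbours → 0 H
  atom 11: aromatic c, 2 neighbours → 1 H
  atom 12: aromatic c, 2 neighbours → 1 H
  atom 13: C, bond orders sum to 3 (valence 4) → 1 H
  atom 14: O, bond orders sum to 2 (valence 2) → 0 H
Totals → C:8, H:5, Cl:1, F:3, N:1, O:1.
In Hill order: C8H5ClF3NO.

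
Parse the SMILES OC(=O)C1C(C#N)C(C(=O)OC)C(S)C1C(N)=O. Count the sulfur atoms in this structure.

1

Scan the SMILES for S atoms (remember two-letter symbols like Cl and Br are single atoms).
Sulfur count: 1.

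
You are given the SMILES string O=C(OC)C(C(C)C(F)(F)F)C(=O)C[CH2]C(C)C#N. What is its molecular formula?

Walk through each heavy atom and fill implicit hydrogens from standard valence (C 4, N 3, O 2, S 2, halogen 1):
  atom 1: O, bond orders sum to 2 (valence 2) → 0 H
  atom 2: C, bond orders sum to 4 (valence 4) → 0 H
  atom 3: O, bond orders sum to 2 (valence 2) → 0 H
  atom 4: C, bond orders sum to 1 (valence 4) → 3 H
  atom 5: C, bond orders sum to 3 (valence 4) → 1 H
  atom 6: C, bond orders sum to 3 (valence 4) → 1 H
  atom 7: C, bond orders sum to 1 (valence 4) → 3 H
  atom 8: C, bond orders sum to 4 (valence 4) → 0 H
  atom 9: F (halogen, monovalent) → 0 H
  atom 10: F (halogen, monovalent) → 0 H
  atom 11: F (halogen, monovalent) → 0 H
  atom 12: C, bond orders sum to 4 (valence 4) → 0 H
  atom 13: O, bond orders sum to 2 (valence 2) → 0 H
  atom 14: C, bond orders sum to 2 (valence 4) → 2 H
  atom 15: C with explicit H count 2
  atom 16: C, bond orders sum to 3 (valence 4) → 1 H
  atom 17: C, bond orders sum to 1 (valence 4) → 3 H
  atom 18: C, bond orders sum to 4 (valence 4) → 0 H
  atom 19: N, bond orders sum to 3 (valence 3) → 0 H
Totals → C:12, H:16, F:3, N:1, O:3.
In Hill order: C12H16F3NO3.

C12H16F3NO3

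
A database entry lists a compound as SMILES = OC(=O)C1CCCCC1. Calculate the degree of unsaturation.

2

Degree of unsaturation = (number of rings) + (number of π bonds).
Ring closures in the SMILES: 1.
π bonds: 1 double bond (each 1 DoU) → 1 DoU from unsaturation.
Total DoU = 1 + 1 = 2.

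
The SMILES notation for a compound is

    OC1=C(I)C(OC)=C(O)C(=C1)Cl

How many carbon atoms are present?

Count every carbon token in the SMILES (each C, including those in ring-closure positions and inside branches).
Carbon count: 7.

7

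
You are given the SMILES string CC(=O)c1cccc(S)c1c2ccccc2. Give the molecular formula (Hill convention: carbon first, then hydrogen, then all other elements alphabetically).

Walk through each heavy atom and fill implicit hydrogens from standard valence (C 4, N 3, O 2, S 2, halogen 1); for lowercase aromatic atoms, an aromatic c carries 1 H when it has two neighbours and 0 H with three, and aromatic n carries 0 H:
  atom 1: C, bond orders sum to 1 (valence 4) → 3 H
  atom 2: C, bond orders sum to 4 (valence 4) → 0 H
  atom 3: O, bond orders sum to 2 (valence 2) → 0 H
  atom 4: aromatic c, 3 neighbours → 0 H
  atom 5: aromatic c, 2 neighbours → 1 H
  atom 6: aromatic c, 2 neighbours → 1 H
  atom 7: aromatic c, 2 neighbours → 1 H
  atom 8: aromatic c, 3 neighbours → 0 H
  atom 9: S, bond orders sum to 1 (valence 2) → 1 H
  atom 10: aromatic c, 3 neighbours → 0 H
  atom 11: aromatic c, 3 neighbours → 0 H
  atom 12: aromatic c, 2 neighbours → 1 H
  atom 13: aromatic c, 2 neighbours → 1 H
  atom 14: aromatic c, 2 neighbours → 1 H
  atom 15: aromatic c, 2 neighbours → 1 H
  atom 16: aromatic c, 2 neighbours → 1 H
Totals → C:14, H:12, O:1, S:1.
In Hill order: C14H12OS.

C14H12OS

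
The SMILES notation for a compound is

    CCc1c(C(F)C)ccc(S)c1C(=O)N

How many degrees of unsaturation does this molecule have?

5

Molecular formula: C11H14FNOS.
DoU = (2C + 2 + N − H − X) / 2, where X is the halogen count and O/S are ignored.
    = (2·11 + 2 + 1 − 14 − 1) / 2 = 10 / 2 = 5.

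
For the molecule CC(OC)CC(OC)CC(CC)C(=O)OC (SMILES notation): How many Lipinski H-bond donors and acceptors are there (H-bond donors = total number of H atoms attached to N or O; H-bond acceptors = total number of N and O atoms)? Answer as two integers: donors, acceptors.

0, 4

Donors: find every N or O and count the H atoms it carries.
  atom 3 (O): bond orders sum to 2 → 0 H
  atom 7 (O): bond orders sum to 2 → 0 H
  atom 14 (O): bond orders sum to 2 → 0 H
  atom 15 (O): bond orders sum to 2 → 0 H
Lipinski HBD = 0.
Acceptors: N atoms = 0, O atoms = 4 → HBA = 4.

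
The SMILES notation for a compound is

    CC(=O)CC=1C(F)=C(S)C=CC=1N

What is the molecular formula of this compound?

Walk through each heavy atom and fill implicit hydrogens from standard valence (C 4, N 3, O 2, S 2, halogen 1):
  atom 1: C, bond orders sum to 1 (valence 4) → 3 H
  atom 2: C, bond orders sum to 4 (valence 4) → 0 H
  atom 3: O, bond orders sum to 2 (valence 2) → 0 H
  atom 4: C, bond orders sum to 2 (valence 4) → 2 H
  atom 5: C, bond orders sum to 4 (valence 4) → 0 H
  atom 6: C, bond orders sum to 4 (valence 4) → 0 H
  atom 7: F (halogen, monovalent) → 0 H
  atom 8: C, bond orders sum to 4 (valence 4) → 0 H
  atom 9: S, bond orders sum to 1 (valence 2) → 1 H
  atom 10: C, bond orders sum to 3 (valence 4) → 1 H
  atom 11: C, bond orders sum to 3 (valence 4) → 1 H
  atom 12: C, bond orders sum to 4 (valence 4) → 0 H
  atom 13: N, bond orders sum to 1 (valence 3) → 2 H
Totals → C:9, H:10, F:1, N:1, O:1, S:1.

C9H10FNOS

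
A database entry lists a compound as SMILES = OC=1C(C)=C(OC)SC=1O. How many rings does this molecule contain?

1

In SMILES, each pair of matching ring-closure digits denotes one ring-closing bond; the number of such bonds equals the number of independent rings.
Ring-closure bonds here: 1.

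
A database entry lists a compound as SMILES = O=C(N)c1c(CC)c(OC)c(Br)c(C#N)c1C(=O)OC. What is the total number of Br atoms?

Scan the SMILES for Br atoms (remember two-letter symbols like Cl and Br are single atoms).
Bromine count: 1.

1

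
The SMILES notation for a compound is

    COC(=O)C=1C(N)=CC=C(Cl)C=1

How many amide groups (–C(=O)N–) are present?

Scan the SMILES for the amide motif — none present.
Groups that are present: 1 ester, 1 primary amine.

0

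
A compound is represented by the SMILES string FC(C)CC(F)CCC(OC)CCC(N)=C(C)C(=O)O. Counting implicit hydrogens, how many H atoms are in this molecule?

25

Walk through each heavy atom and fill implicit hydrogens from standard valence (C 4, N 3, O 2, S 2, halogen 1):
  atom 1: F (halogen, monovalent) → 0 H
  atom 2: C, bond orders sum to 3 (valence 4) → 1 H
  atom 3: C, bond orders sum to 1 (valence 4) → 3 H
  atom 4: C, bond orders sum to 2 (valence 4) → 2 H
  atom 5: C, bond orders sum to 3 (valence 4) → 1 H
  atom 6: F (halogen, monovalent) → 0 H
  atom 7: C, bond orders sum to 2 (valence 4) → 2 H
  atom 8: C, bond orders sum to 2 (valence 4) → 2 H
  atom 9: C, bond orders sum to 3 (valence 4) → 1 H
  atom 10: O, bond orders sum to 2 (valence 2) → 0 H
  atom 11: C, bond orders sum to 1 (valence 4) → 3 H
  atom 12: C, bond orders sum to 2 (valence 4) → 2 H
  atom 13: C, bond orders sum to 2 (valence 4) → 2 H
  atom 14: C, bond orders sum to 4 (valence 4) → 0 H
  atom 15: N, bond orders sum to 1 (valence 3) → 2 H
  atom 16: C, bond orders sum to 4 (valence 4) → 0 H
  atom 17: C, bond orders sum to 1 (valence 4) → 3 H
  atom 18: C, bond orders sum to 4 (valence 4) → 0 H
  atom 19: O, bond orders sum to 2 (valence 2) → 0 H
  atom 20: O, bond orders sum to 1 (valence 2) → 1 H
Total hydrogens: 25.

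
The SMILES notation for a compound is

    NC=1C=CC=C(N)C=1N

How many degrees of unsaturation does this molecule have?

4

Molecular formula: C6H9N3.
DoU = (2C + 2 + N − H − X) / 2, where X is the halogen count and O/S are ignored.
    = (2·6 + 2 + 3 − 9 − 0) / 2 = 8 / 2 = 4.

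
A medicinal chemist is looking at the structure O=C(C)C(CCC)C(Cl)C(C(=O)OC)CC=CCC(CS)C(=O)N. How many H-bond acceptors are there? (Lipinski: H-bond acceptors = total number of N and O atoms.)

N atoms: 1; O atoms: 4.
Lipinski HBA = 1 + 4 = 5.

5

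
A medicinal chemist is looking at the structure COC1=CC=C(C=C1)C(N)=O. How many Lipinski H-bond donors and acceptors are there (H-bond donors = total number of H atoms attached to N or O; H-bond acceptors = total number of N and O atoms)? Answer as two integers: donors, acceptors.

Donors: find every N or O and count the H atoms it carries.
  atom 2 (O): bond orders sum to 2 → 0 H
  atom 10 (N): bond orders sum to 1 → 2 H
  atom 11 (O): bond orders sum to 2 → 0 H
Lipinski HBD = 2.
Acceptors: N atoms = 1, O atoms = 2 → HBA = 3.

2, 3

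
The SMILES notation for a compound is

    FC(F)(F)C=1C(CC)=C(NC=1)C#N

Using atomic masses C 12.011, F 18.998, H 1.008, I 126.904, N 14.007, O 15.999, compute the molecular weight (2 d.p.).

First, the molecular formula is C8H7F3N2 (counting implicit H from valence).
  C: 8 × 12.011 = 96.088
  F: 3 × 18.998 = 56.994
  H: 7 × 1.008 = 7.056
  N: 2 × 14.007 = 28.014
Sum: 8×12.011 + 3×18.998 + 7×1.008 + 2×14.007 = 188.152 → 188.15 g/mol.

188.15 g/mol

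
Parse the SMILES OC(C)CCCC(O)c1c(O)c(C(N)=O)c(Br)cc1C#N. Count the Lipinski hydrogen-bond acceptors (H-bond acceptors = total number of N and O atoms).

6

N atoms: 2; O atoms: 4.
Lipinski HBA = 2 + 4 = 6.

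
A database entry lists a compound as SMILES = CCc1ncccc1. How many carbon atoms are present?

Count every carbon token in the SMILES (each C, including those in ring-closure positions and inside branches).
Carbon count: 7.

7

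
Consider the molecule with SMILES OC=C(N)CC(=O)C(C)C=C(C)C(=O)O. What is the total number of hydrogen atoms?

Walk through each heavy atom and fill implicit hydrogens from standard valence (C 4, N 3, O 2, S 2, halogen 1):
  atom 1: O, bond orders sum to 1 (valence 2) → 1 H
  atom 2: C, bond orders sum to 3 (valence 4) → 1 H
  atom 3: C, bond orders sum to 4 (valence 4) → 0 H
  atom 4: N, bond orders sum to 1 (valence 3) → 2 H
  atom 5: C, bond orders sum to 2 (valence 4) → 2 H
  atom 6: C, bond orders sum to 4 (valence 4) → 0 H
  atom 7: O, bond orders sum to 2 (valence 2) → 0 H
  atom 8: C, bond orders sum to 3 (valence 4) → 1 H
  atom 9: C, bond orders sum to 1 (valence 4) → 3 H
  atom 10: C, bond orders sum to 3 (valence 4) → 1 H
  atom 11: C, bond orders sum to 4 (valence 4) → 0 H
  atom 12: C, bond orders sum to 1 (valence 4) → 3 H
  atom 13: C, bond orders sum to 4 (valence 4) → 0 H
  atom 14: O, bond orders sum to 2 (valence 2) → 0 H
  atom 15: O, bond orders sum to 1 (valence 2) → 1 H
Total hydrogens: 15.

15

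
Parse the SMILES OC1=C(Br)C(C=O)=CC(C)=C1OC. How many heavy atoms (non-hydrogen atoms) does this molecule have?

13

Every atom symbol written in the SMILES (organic subset) is one heavy atom; implicit H are not written.
Heavy atoms by element → Br:1, C:9, O:3.
Total: 13.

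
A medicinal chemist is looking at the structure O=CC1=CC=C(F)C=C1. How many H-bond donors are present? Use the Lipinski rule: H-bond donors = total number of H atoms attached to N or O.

Donors: find every N or O and count the H atoms it carries.
  atom 1 (O): bond orders sum to 2 → 0 H
Lipinski HBD = 0.

0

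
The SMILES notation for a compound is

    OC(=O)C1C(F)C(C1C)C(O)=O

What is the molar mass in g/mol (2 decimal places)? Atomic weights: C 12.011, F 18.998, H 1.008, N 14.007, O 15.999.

First, the molecular formula is C7H9FO4 (counting implicit H from valence).
  C: 7 × 12.011 = 84.077
  F: 1 × 18.998 = 18.998
  H: 9 × 1.008 = 9.072
  O: 4 × 15.999 = 63.996
Sum: 7×12.011 + 1×18.998 + 9×1.008 + 4×15.999 = 176.143 → 176.14 g/mol.

176.14 g/mol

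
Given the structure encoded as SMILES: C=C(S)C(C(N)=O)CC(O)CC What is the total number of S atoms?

Scan the SMILES for S atoms (remember two-letter symbols like Cl and Br are single atoms).
Sulfur count: 1.

1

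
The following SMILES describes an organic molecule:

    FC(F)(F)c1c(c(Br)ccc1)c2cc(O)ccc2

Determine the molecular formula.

Walk through each heavy atom and fill implicit hydrogens from standard valence (C 4, N 3, O 2, S 2, halogen 1); for lowercase aromatic atoms, an aromatic c carries 1 H when it has two neighbours and 0 H with three, and aromatic n carries 0 H:
  atom 1: F (halogen, monovalent) → 0 H
  atom 2: C, bond orders sum to 4 (valence 4) → 0 H
  atom 3: F (halogen, monovalent) → 0 H
  atom 4: F (halogen, monovalent) → 0 H
  atom 5: aromatic c, 3 neighbours → 0 H
  atom 6: aromatic c, 3 neighbours → 0 H
  atom 7: aromatic c, 3 neighbours → 0 H
  atom 8: Br (halogen, monovalent) → 0 H
  atom 9: aromatic c, 2 neighbours → 1 H
  atom 10: aromatic c, 2 neighbours → 1 H
  atom 11: aromatic c, 2 neighbours → 1 H
  atom 12: aromatic c, 3 neighbours → 0 H
  atom 13: aromatic c, 2 neighbours → 1 H
  atom 14: aromatic c, 3 neighbours → 0 H
  atom 15: O, bond orders sum to 1 (valence 2) → 1 H
  atom 16: aromatic c, 2 neighbours → 1 H
  atom 17: aromatic c, 2 neighbours → 1 H
  atom 18: aromatic c, 2 neighbours → 1 H
Totals → C:13, H:8, Br:1, F:3, O:1.
In Hill order: C13H8BrF3O.

C13H8BrF3O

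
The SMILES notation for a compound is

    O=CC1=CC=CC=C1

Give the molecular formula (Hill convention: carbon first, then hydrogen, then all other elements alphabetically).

Walk through each heavy atom and fill implicit hydrogens from standard valence (C 4, N 3, O 2, S 2, halogen 1):
  atom 1: O, bond orders sum to 2 (valence 2) → 0 H
  atom 2: C, bond orders sum to 3 (valence 4) → 1 H
  atom 3: C, bond orders sum to 4 (valence 4) → 0 H
  atom 4: C, bond orders sum to 3 (valence 4) → 1 H
  atom 5: C, bond orders sum to 3 (valence 4) → 1 H
  atom 6: C, bond orders sum to 3 (valence 4) → 1 H
  atom 7: C, bond orders sum to 3 (valence 4) → 1 H
  atom 8: C, bond orders sum to 3 (valence 4) → 1 H
Totals → C:7, H:6, O:1.

C7H6O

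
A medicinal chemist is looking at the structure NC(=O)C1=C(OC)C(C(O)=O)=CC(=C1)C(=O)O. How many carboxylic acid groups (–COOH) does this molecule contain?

2

The carboxylic acid motif appears at heavy-atom positions 9, 15 in the SMILES.
Other groups present: 1 amide, 1 ether.
Carboxylic acid count: 2.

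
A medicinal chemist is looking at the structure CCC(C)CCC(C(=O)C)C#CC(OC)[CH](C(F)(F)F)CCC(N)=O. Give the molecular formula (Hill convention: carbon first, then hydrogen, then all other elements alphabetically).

Walk through each heavy atom and fill implicit hydrogens from standard valence (C 4, N 3, O 2, S 2, halogen 1):
  atom 1: C, bond orders sum to 1 (valence 4) → 3 H
  atom 2: C, bond orders sum to 2 (valence 4) → 2 H
  atom 3: C, bond orders sum to 3 (valence 4) → 1 H
  atom 4: C, bond orders sum to 1 (valence 4) → 3 H
  atom 5: C, bond orders sum to 2 (valence 4) → 2 H
  atom 6: C, bond orders sum to 2 (valence 4) → 2 H
  atom 7: C, bond orders sum to 3 (valence 4) → 1 H
  atom 8: C, bond orders sum to 4 (valence 4) → 0 H
  atom 9: O, bond orders sum to 2 (valence 2) → 0 H
  atom 10: C, bond orders sum to 1 (valence 4) → 3 H
  atom 11: C, bond orders sum to 4 (valence 4) → 0 H
  atom 12: C, bond orders sum to 4 (valence 4) → 0 H
  atom 13: C, bond orders sum to 3 (valence 4) → 1 H
  atom 14: O, bond orders sum to 2 (valence 2) → 0 H
  atom 15: C, bond orders sum to 1 (valence 4) → 3 H
  atom 16: C with explicit H count 1
  atom 17: C, bond orders sum to 4 (valence 4) → 0 H
  atom 18: F (halogen, monovalent) → 0 H
  atom 19: F (halogen, monovalent) → 0 H
  atom 20: F (halogen, monovalent) → 0 H
  atom 21: C, bond orders sum to 2 (valence 4) → 2 H
  atom 22: C, bond orders sum to 2 (valence 4) → 2 H
  atom 23: C, bond orders sum to 4 (valence 4) → 0 H
  atom 24: N, bond orders sum to 1 (valence 3) → 2 H
  atom 25: O, bond orders sum to 2 (valence 2) → 0 H
Totals → C:18, H:28, F:3, N:1, O:3.

C18H28F3NO3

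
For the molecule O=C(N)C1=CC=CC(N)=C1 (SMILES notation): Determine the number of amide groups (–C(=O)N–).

1

The amide motif appears at heavy-atom position 2 in the SMILES.
Other groups present: 1 primary amine.
Amide count: 1.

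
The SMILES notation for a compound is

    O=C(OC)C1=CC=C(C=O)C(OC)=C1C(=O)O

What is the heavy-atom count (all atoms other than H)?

Every atom symbol written in the SMILES (organic subset) is one heavy atom; implicit H are not written.
Heavy atoms by element → C:11, O:6.
Total: 17.

17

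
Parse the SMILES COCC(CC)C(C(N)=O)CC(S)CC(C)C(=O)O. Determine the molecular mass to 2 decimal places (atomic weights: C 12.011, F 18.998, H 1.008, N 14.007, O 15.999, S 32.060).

291.41 g/mol

First, the molecular formula is C13H25NO4S (counting implicit H from valence).
  C: 13 × 12.011 = 156.143
  H: 25 × 1.008 = 25.200
  N: 1 × 14.007 = 14.007
  O: 4 × 15.999 = 63.996
  S: 1 × 32.060 = 32.060
Sum: 13×12.011 + 25×1.008 + 1×14.007 + 4×15.999 + 1×32.060 = 291.406 → 291.41 g/mol.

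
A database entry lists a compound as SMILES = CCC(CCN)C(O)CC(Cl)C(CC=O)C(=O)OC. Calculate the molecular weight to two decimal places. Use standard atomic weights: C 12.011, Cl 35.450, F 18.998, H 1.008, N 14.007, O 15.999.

First, the molecular formula is C13H24ClNO4 (counting implicit H from valence).
  C: 13 × 12.011 = 156.143
  Cl: 1 × 35.450 = 35.450
  H: 24 × 1.008 = 24.192
  N: 1 × 14.007 = 14.007
  O: 4 × 15.999 = 63.996
Sum: 13×12.011 + 1×35.450 + 24×1.008 + 1×14.007 + 4×15.999 = 293.788 → 293.79 g/mol.

293.79 g/mol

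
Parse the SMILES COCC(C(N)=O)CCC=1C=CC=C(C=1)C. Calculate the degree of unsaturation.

5

Molecular formula: C13H19NO2.
DoU = (2C + 2 + N − H − X) / 2, where X is the halogen count and O/S are ignored.
    = (2·13 + 2 + 1 − 19 − 0) / 2 = 10 / 2 = 5.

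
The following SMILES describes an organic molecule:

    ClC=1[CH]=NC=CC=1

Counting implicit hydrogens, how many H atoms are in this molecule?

4

Walk through each heavy atom and fill implicit hydrogens from standard valence (C 4, N 3, O 2, S 2, halogen 1):
  atom 1: Cl (halogen, monovalent) → 0 H
  atom 2: C, bond orders sum to 4 (valence 4) → 0 H
  atom 3: C with explicit H count 1
  atom 4: N, bond orders sum to 3 (valence 3) → 0 H
  atom 5: C, bond orders sum to 3 (valence 4) → 1 H
  atom 6: C, bond orders sum to 3 (valence 4) → 1 H
  atom 7: C, bond orders sum to 3 (valence 4) → 1 H
Total hydrogens: 4.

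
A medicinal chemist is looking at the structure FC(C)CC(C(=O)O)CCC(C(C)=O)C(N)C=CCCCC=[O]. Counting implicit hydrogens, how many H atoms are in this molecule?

Walk through each heavy atom and fill implicit hydrogens from standard valence (C 4, N 3, O 2, S 2, halogen 1):
  atom 1: F (halogen, monovalent) → 0 H
  atom 2: C, bond orders sum to 3 (valence 4) → 1 H
  atom 3: C, bond orders sum to 1 (valence 4) → 3 H
  atom 4: C, bond orders sum to 2 (valence 4) → 2 H
  atom 5: C, bond orders sum to 3 (valence 4) → 1 H
  atom 6: C, bond orders sum to 4 (valence 4) → 0 H
  atom 7: O, bond orders sum to 2 (valence 2) → 0 H
  atom 8: O, bond orders sum to 1 (valence 2) → 1 H
  atom 9: C, bond orders sum to 2 (valence 4) → 2 H
  atom 10: C, bond orders sum to 2 (valence 4) → 2 H
  atom 11: C, bond orders sum to 3 (valence 4) → 1 H
  atom 12: C, bond orders sum to 4 (valence 4) → 0 H
  atom 13: C, bond orders sum to 1 (valence 4) → 3 H
  atom 14: O, bond orders sum to 2 (valence 2) → 0 H
  atom 15: C, bond orders sum to 3 (valence 4) → 1 H
  atom 16: N, bond orders sum to 1 (valence 3) → 2 H
  atom 17: C, bond orders sum to 3 (valence 4) → 1 H
  atom 18: C, bond orders sum to 3 (valence 4) → 1 H
  atom 19: C, bond orders sum to 2 (valence 4) → 2 H
  atom 20: C, bond orders sum to 2 (valence 4) → 2 H
  atom 21: C, bond orders sum to 2 (valence 4) → 2 H
  atom 22: C, bond orders sum to 3 (valence 4) → 1 H
  atom 23: O with explicit H count 0
Total hydrogens: 28.

28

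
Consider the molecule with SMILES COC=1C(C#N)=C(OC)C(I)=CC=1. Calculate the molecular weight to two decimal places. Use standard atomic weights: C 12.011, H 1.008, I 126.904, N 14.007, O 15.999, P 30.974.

First, the molecular formula is C9H8INO2 (counting implicit H from valence).
  C: 9 × 12.011 = 108.099
  H: 8 × 1.008 = 8.064
  I: 1 × 126.904 = 126.904
  N: 1 × 14.007 = 14.007
  O: 2 × 15.999 = 31.998
Sum: 9×12.011 + 8×1.008 + 1×126.904 + 1×14.007 + 2×15.999 = 289.072 → 289.07 g/mol.

289.07 g/mol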